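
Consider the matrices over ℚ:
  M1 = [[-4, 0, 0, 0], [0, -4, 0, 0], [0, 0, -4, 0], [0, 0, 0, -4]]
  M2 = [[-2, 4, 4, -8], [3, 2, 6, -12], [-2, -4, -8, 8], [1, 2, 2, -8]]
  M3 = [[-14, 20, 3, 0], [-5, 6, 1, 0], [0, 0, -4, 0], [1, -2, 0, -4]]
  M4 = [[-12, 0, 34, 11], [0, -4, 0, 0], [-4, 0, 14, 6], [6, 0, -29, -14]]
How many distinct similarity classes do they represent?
Characteristic polynomials: χ_{M1} = (x + 4)^4, χ_{M2} = (x + 4)^4, χ_{M3} = (x + 4)^4, χ_{M4} = (x + 4)^4.

{M1}: invariant factors x + 4, x + 4, x + 4, x + 4.

{M2}: invariant factors x + 4, x + 4, (x + 4)^2.

{M3, M4}: invariant factors x + 4, (x + 4)^3.

Matrices are similar if and only if their invariant-factor lists agree; the partition into similarity classes is {M1}, {M2}, {M3, M4}.

3 classes: {M1}, {M2}, {M3, M4}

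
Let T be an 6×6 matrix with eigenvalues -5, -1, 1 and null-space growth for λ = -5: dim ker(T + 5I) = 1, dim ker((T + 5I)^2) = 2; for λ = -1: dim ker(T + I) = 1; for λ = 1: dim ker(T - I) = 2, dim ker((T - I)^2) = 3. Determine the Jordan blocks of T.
λ = -5: successive nullity increments [1, 1] count blocks of size ≥ k; block sizes are [2].
λ = -1: successive nullity increments [1] count blocks of size ≥ k; block sizes are [1].
λ = 1: successive nullity increments [2, 1] count blocks of size ≥ k; block sizes are [2, 1].

Jordan blocks: (-5, 2), (-1, 1), (1, 2), (1, 1)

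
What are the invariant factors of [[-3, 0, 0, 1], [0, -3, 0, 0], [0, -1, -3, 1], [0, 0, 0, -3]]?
(x + 3)^2, (x + 3)^2

The Jordan structure of A has elementary divisors (x + 3)^2, (x + 3)^2. Arranging the block sizes at each eigenvalue in decreasing order and taking row products gives the invariant factors.

Invariant factors (smallest first, each dividing the next): (x + 3)^2, (x + 3)^2.

Check: the last factor (x + 3)^2 is the minimal polynomial, and the product (x + 3)^4 is the characteristic polynomial.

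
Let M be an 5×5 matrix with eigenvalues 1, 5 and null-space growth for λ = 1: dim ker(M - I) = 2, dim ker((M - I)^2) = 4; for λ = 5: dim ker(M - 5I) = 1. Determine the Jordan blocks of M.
Jordan blocks: (1, 2), (1, 2), (5, 1)

λ = 1: successive nullity increments [2, 2] count blocks of size ≥ k; block sizes are [2, 2].
λ = 5: successive nullity increments [1] count blocks of size ≥ k; block sizes are [1].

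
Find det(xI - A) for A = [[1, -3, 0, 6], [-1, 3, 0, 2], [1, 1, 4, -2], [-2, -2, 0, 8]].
χ_A(x) = (x - 4)^4

xI - A = [[x - 1, 3, 0, -6], [1, x - 3, 0, -2], [-1, -1, x - 4, 2], [2, 2, 0, x - 8]].

Expanding det(xI - A) along the first row:
det(xI - A) = + (x - 1)·det([[x - 3, 0, -2], [-1, x - 4, 2], [2, 0, x - 8]]) - (3)·det([[1, 0, -2], [-1, x - 4, 2], [2, 0, x - 8]]) + (0)·det([[1, x - 3, -2], [-1, -1, 2], [2, 2, x - 8]]) - (-6)·det([[1, x - 3, 0], [-1, -1, x - 4], [2, 2, 0]]).

Evaluating gives χ_A(x) = x^4 - 16x^3 + 96x^2 - 256x + 256 = (x - 4)^4.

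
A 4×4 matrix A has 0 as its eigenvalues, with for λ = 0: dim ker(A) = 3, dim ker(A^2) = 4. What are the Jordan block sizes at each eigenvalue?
Jordan blocks: (0, 2), (0, 1), (0, 1)

λ = 0: successive nullity increments [3, 1] count blocks of size ≥ k; block sizes are [2, 1, 1].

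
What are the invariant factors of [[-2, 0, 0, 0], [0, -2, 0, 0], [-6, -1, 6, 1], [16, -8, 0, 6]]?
x + 2, (x - 6)^2(x + 2)

The Jordan structure of A has elementary divisors (x + 2), (x + 2), (x - 6)^2. Arranging the block sizes at each eigenvalue in decreasing order and taking row products gives the invariant factors.

Invariant factors (smallest first, each dividing the next): x + 2, (x - 6)^2(x + 2).

Check: the last factor (x - 6)^2(x + 2) is the minimal polynomial, and the product (x - 6)^2(x + 2)^2 is the characteristic polynomial.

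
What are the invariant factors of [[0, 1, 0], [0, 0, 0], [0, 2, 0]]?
The Jordan structure of A has elementary divisors x^2, x. Arranging the block sizes at each eigenvalue in decreasing order and taking row products gives the invariant factors.

Invariant factors (smallest first, each dividing the next): x, x^2.

Check: the last factor x^2 is the minimal polynomial, and the product x^3 is the characteristic polynomial.

x, x^2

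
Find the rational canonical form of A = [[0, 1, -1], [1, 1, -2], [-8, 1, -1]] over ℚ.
R = [[0, 0, 8], [1, 0, 8], [0, 1, 0]]

The invariant factors of A (the non-unit diagonal entries of the Smith normal form of xI - A over ℚ[x]) are (x + 2)(x^2 - 2x - 4), each dividing the next. The characteristic polynomial is their product, (x + 2)(x^2 - 2x - 4).

The rational canonical form is the block-diagonal matrix of companion matrices C(f_i):
R = [[0, 0, 8], [1, 0, 8], [0, 1, 0]].

Note the characteristic polynomial does not split into linear factors over ℚ, so A has no Jordan form over ℚ; the rational canonical form exists over any field.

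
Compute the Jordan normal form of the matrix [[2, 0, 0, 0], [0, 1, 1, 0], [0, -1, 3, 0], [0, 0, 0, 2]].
The characteristic polynomial is det(xI - A) = (x - 2)^4, so the eigenvalues are 2 (algebraic multiplicity 4).

For λ = 2: rank(A - 2I) = 1, rank((A - 2I)^2) = 0. The eigenspace has dimension 4 - 1 = 3, so there are 3 Jordan blocks; the rank sequence gives block sizes [2, 1, 1].

Assembling the blocks gives the Jordan form J above.

J = [[2, 1, 0, 0], [0, 2, 0, 0], [0, 0, 2, 0], [0, 0, 0, 2]]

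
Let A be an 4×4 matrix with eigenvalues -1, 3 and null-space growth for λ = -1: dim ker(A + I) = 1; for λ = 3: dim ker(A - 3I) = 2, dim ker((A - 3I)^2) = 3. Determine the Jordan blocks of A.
Jordan blocks: (-1, 1), (3, 2), (3, 1)

λ = -1: successive nullity increments [1] count blocks of size ≥ k; block sizes are [1].
λ = 3: successive nullity increments [2, 1] count blocks of size ≥ k; block sizes are [2, 1].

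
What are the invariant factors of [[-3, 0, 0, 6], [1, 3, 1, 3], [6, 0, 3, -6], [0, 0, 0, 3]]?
The Jordan structure of A has elementary divisors (x + 3), (x - 3)^2, (x - 3). Arranging the block sizes at each eigenvalue in decreasing order and taking row products gives the invariant factors.

Invariant factors (smallest first, each dividing the next): x - 3, (x - 3)^2(x + 3).

Check: the last factor (x - 3)^2(x + 3) is the minimal polynomial, and the product (x - 3)^3(x + 3) is the characteristic polynomial.

x - 3, (x - 3)^2(x + 3)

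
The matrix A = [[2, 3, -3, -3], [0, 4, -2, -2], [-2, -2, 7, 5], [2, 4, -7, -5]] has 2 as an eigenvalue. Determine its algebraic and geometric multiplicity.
algebraic multiplicity 4, geometric multiplicity 2

The characteristic polynomial is (x - 2)^4, so the factor x - 2 appears with exponent 4: the algebraic multiplicity is 4.

rank(A - 2I) = 2, so the eigenspace has dimension 4 - 2 = 2: the geometric multiplicity is 2.

Since 2 < 4, A is not diagonalizable.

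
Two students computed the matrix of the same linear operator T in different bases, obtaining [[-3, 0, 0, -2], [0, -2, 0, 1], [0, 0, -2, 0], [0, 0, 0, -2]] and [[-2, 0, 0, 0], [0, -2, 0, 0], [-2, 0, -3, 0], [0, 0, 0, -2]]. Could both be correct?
Both have characteristic polynomial (x + 2)^3(x + 3), but the minimal polynomial of A is (x + 2)^2(x + 3) while the minimal polynomial of B is (x + 2)(x + 3). The minimal polynomial is a similarity invariant, so A and B are not similar.

No.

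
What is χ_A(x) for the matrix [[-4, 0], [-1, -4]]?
χ_A(x) = (x + 4)^2

xI - A = [[x + 4, 0], [1, x + 4]].

Expanding det(xI - A) along the first row:
det(xI - A) = + (x + 4)·det([[x + 4]]) - (0)·det([[1]]).

Evaluating gives χ_A(x) = x^2 + 8x + 16 = (x + 4)^2.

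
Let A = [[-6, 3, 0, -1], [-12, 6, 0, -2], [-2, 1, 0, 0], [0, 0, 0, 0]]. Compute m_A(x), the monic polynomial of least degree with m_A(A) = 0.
m_A(x) = x^2

The characteristic polynomial factors as x^4. The minimal polynomial is ∏(x - λ)^{k_λ} where k_λ is the size of the largest Jordan block at λ.

For λ = 0: rank(A) = 2, and the largest Jordan block has size 2 (the smallest k with rank(A^k) = rank(A^(k+1))).

So m_A(x) = x^2.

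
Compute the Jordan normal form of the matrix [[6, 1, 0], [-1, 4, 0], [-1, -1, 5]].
J = [[5, 1, 0], [0, 5, 0], [0, 0, 5]]

The characteristic polynomial is det(xI - A) = (x - 5)^3, so the eigenvalues are 5 (algebraic multiplicity 3).

For λ = 5: rank(A - 5I) = 1, rank((A - 5I)^2) = 0. The eigenspace has dimension 3 - 1 = 2, so there are 2 Jordan blocks; the rank sequence gives block sizes [2, 1].

Assembling the blocks gives the Jordan form J above.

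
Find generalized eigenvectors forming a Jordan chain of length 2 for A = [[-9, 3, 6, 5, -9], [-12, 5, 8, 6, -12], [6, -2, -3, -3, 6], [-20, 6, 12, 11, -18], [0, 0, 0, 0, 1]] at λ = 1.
We seek v_1 ∈ ker((A - I)^2) \ ker(A - I), then set v_{i+1} = (A - I) v_i.

One such chain is v_1 = [[4, 1, 1, 10, 2]]^T, v_2 = [[1, 0, 0, 2, 0]]^T. Check: (A - I) v_2 = [[0, 0, 0, 0, 0]]^T = 0.

v_1 = [[4, 1, 1, 10, 2]]^T, v_2 = [[1, 0, 0, 2, 0]]^T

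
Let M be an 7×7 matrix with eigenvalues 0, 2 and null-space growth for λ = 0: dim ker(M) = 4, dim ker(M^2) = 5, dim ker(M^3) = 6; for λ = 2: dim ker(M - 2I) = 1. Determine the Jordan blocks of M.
λ = 0: successive nullity increments [4, 1, 1] count blocks of size ≥ k; block sizes are [3, 1, 1, 1].
λ = 2: successive nullity increments [1] count blocks of size ≥ k; block sizes are [1].

Jordan blocks: (0, 3), (0, 1), (0, 1), (0, 1), (2, 1)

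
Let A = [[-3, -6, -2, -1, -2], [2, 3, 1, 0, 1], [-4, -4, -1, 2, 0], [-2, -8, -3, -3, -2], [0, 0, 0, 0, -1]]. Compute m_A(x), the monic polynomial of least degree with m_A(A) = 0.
m_A(x) = (x + 1)^3

The characteristic polynomial factors as (x + 1)^5. The minimal polynomial is ∏(x - λ)^{k_λ} where k_λ is the size of the largest Jordan block at λ.

For λ = -1: rank(A + I) = 3, and the largest Jordan block has size 3 (the smallest k with rank((A + I)^k) = rank((A + I)^(k+1))).

So m_A(x) = (x + 1)^3.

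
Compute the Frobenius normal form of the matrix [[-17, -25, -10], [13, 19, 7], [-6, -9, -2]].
The invariant factors of A (the non-unit diagonal entries of the Smith normal form of xI - A over ℚ[x]) are x^3 + x - 5, each dividing the next. The characteristic polynomial is their product, x^3 + x - 5.

The rational canonical form is the block-diagonal matrix of companion matrices C(f_i):
R = [[0, 0, 5], [1, 0, -1], [0, 1, 0]].

Note the characteristic polynomial does not split into linear factors over ℚ, so A has no Jordan form over ℚ; the rational canonical form exists over any field.

R = [[0, 0, 5], [1, 0, -1], [0, 1, 0]]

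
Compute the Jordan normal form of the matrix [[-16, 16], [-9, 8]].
J = [[-4, 1], [0, -4]]

The characteristic polynomial is det(xI - A) = (x + 4)^2, so the eigenvalues are -4 (algebraic multiplicity 2).

For λ = -4: rank(A + 4I) = 1, rank((A + 4I)^2) = 0. The eigenspace has dimension 2 - 1 = 1, so there is 1 Jordan block; the rank sequence gives block sizes [2].

Assembling the blocks gives the Jordan form J above.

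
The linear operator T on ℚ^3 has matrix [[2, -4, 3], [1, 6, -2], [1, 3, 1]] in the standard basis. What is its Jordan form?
The characteristic polynomial is det(xI - A) = (x - 3)^3, so the eigenvalues are 3 (algebraic multiplicity 3).

For λ = 3: rank(A - 3I) = 2, rank((A - 3I)^2) = 1, rank((A - 3I)^3) = 0. The eigenspace has dimension 3 - 2 = 1, so there is 1 Jordan block; the rank sequence gives block sizes [3].

Assembling the blocks gives the Jordan form J above.

J = [[3, 1, 0], [0, 3, 1], [0, 0, 3]]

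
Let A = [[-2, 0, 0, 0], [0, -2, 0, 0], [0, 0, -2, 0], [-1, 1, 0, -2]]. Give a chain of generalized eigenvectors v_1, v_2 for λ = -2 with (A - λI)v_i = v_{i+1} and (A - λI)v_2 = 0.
v_1 = [[0, 1, -2, 0]]^T, v_2 = [[0, 0, 0, 1]]^T

We seek v_1 ∈ ker((A + 2I)^2) \ ker(A + 2I), then set v_{i+1} = (A + 2I) v_i.

One such chain is v_1 = [[0, 1, -2, 0]]^T, v_2 = [[0, 0, 0, 1]]^T. Check: (A + 2I) v_2 = [[0, 0, 0, 0]]^T = 0.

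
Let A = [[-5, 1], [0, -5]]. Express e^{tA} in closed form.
A has Jordan form J = [[-5, 1], [0, -5]] with A = PJP^{-1}, so e^{tA} = P e^{tJ} P^{-1}.

For a Jordan block J_k(λ), e^{tJ_k(λ)} = e^{λt} · (I + tN + t^2 N^2/2! + ... + t^{k-1} N^{k-1}/(k-1)!) where N is the nilpotent superdiagonal part.

Assembling the blocks and conjugating back gives the entries of e^{tA} as shown above.

e^{tA} = [[e^{-5*t}, t*e^{-5*t}], [0, e^{-5*t}]]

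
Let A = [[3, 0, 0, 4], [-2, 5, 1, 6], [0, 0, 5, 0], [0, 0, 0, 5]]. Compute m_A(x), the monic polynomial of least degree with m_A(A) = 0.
m_A(x) = (x - 5)^2(x - 3)

The characteristic polynomial factors as (x - 5)^3(x - 3). The minimal polynomial is ∏(x - λ)^{k_λ} where k_λ is the size of the largest Jordan block at λ.

For λ = 3: rank(A - 3I) = 3, and the largest Jordan block has size 1 (the smallest k with rank((A - 3I)^k) = rank((A - 3I)^(k+1))).
For λ = 5: rank(A - 5I) = 2, and the largest Jordan block has size 2 (the smallest k with rank((A - 5I)^k) = rank((A - 5I)^(k+1))).

So m_A(x) = (x - 5)^2(x - 3).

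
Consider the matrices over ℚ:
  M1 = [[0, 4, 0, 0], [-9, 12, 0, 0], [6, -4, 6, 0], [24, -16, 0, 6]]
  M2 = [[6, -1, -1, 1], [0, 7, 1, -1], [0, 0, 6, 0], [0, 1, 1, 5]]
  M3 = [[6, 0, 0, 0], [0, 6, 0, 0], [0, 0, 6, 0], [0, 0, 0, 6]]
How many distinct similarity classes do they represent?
2 classes: {M1, M2}, {M3}

Characteristic polynomials: χ_{M1} = (x - 6)^4, χ_{M2} = (x - 6)^4, χ_{M3} = (x - 6)^4.

{M1, M2}: invariant factors x - 6, x - 6, (x - 6)^2.

{M3}: invariant factors x - 6, x - 6, x - 6, x - 6.

Matrices are similar if and only if their invariant-factor lists agree; the partition into similarity classes is {M1, M2}, {M3}.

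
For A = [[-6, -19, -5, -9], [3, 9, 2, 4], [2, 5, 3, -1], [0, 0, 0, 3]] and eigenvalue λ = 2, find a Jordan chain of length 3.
v_1 = [[5, -2, 0, 0]]^T, v_2 = [[-2, 1, 0, 0]]^T, v_3 = [[-3, 1, 1, 0]]^T

We seek v_1 ∈ ker((A - 2I)^3) \ ker((A - 2I)^2), then set v_{i+1} = (A - 2I) v_i.

One such chain is v_1 = [[5, -2, 0, 0]]^T, v_2 = [[-2, 1, 0, 0]]^T, v_3 = [[-3, 1, 1, 0]]^T. Check: (A - 2I) v_3 = [[0, 0, 0, 0]]^T = 0.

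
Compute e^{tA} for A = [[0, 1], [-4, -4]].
A has Jordan form J = [[-2, 1], [0, -2]] with A = PJP^{-1}, so e^{tA} = P e^{tJ} P^{-1}.

For a Jordan block J_k(λ), e^{tJ_k(λ)} = e^{λt} · (I + tN + t^2 N^2/2! + ... + t^{k-1} N^{k-1}/(k-1)!) where N is the nilpotent superdiagonal part.

Assembling the blocks and conjugating back gives the entries of e^{tA} as shown above.

e^{tA} = [[(2*t + 1)*e^{-2*t}, t*e^{-2*t}], [-4*t*e^{-2*t}, (1 - 2*t)*e^{-2*t}]]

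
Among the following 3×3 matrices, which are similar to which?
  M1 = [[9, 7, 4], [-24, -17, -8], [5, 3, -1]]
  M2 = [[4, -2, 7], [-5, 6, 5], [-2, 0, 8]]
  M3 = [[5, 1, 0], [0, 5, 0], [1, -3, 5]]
Characteristic polynomials: χ_{M1} = (x + 3)^3, χ_{M2} = (x - 6)^3, χ_{M3} = (x - 5)^3.

{M1}: invariant factors (x + 3)^3.

{M2}: invariant factors (x - 6)^3.

{M3}: invariant factors (x - 5)^3.

Matrices are similar if and only if their invariant-factor lists agree; the partition into similarity classes is {M1}, {M2}, {M3}.

3 classes: {M1}, {M2}, {M3}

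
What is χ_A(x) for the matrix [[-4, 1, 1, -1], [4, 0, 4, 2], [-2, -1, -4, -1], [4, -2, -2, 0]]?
χ_A(x) = (x + 2)^4

xI - A = [[x + 4, -1, -1, 1], [-4, x, -4, -2], [2, 1, x + 4, 1], [-4, 2, 2, x]].

Expanding det(xI - A) along the first row:
det(xI - A) = + (x + 4)·det([[x, -4, -2], [1, x + 4, 1], [2, 2, x]]) - (-1)·det([[-4, -4, -2], [2, x + 4, 1], [-4, 2, x]]) + (-1)·det([[-4, x, -2], [2, 1, 1], [-4, 2, x]]) - (1)·det([[-4, x, -4], [2, 1, x + 4], [-4, 2, 2]]).

Evaluating gives χ_A(x) = x^4 + 8x^3 + 24x^2 + 32x + 16 = (x + 2)^4.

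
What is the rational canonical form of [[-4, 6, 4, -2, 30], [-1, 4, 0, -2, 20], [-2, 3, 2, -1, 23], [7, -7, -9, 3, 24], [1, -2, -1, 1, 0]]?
The invariant factors of A (the non-unit diagonal entries of the Smith normal form of xI - A over ℚ[x]) are (x - 4)(x - 1)(x^3 + 4), each dividing the next. The characteristic polynomial is their product, (x - 4)(x - 1)(x^3 + 4).

The rational canonical form is the block-diagonal matrix of companion matrices C(f_i):
R = [[0, 0, 0, 0, -16], [1, 0, 0, 0, 20], [0, 1, 0, 0, -4], [0, 0, 1, 0, -4], [0, 0, 0, 1, 5]].

Note the characteristic polynomial does not split into linear factors over ℚ, so A has no Jordan form over ℚ; the rational canonical form exists over any field.

R = [[0, 0, 0, 0, -16], [1, 0, 0, 0, 20], [0, 1, 0, 0, -4], [0, 0, 1, 0, -4], [0, 0, 0, 1, 5]]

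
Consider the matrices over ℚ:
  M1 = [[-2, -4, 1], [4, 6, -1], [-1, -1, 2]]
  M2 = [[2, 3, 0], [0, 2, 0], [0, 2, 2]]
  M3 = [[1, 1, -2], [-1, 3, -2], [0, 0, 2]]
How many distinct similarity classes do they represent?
2 classes: {M1}, {M2, M3}

Characteristic polynomials: χ_{M1} = (x - 2)^3, χ_{M2} = (x - 2)^3, χ_{M3} = (x - 2)^3.

{M1}: invariant factors (x - 2)^3.

{M2, M3}: invariant factors x - 2, (x - 2)^2.

Matrices are similar if and only if their invariant-factor lists agree; the partition into similarity classes is {M1}, {M2, M3}.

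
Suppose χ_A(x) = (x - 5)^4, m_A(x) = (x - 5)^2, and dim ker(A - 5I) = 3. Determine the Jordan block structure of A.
Jordan blocks: (5, 2), (5, 1), (5, 1)

λ = 5: algebraic multiplicity 4 (exponent in χ_A), largest block size 2 (exponent in m_A), 3 blocks (geometric multiplicity). These force block sizes [2, 1, 1].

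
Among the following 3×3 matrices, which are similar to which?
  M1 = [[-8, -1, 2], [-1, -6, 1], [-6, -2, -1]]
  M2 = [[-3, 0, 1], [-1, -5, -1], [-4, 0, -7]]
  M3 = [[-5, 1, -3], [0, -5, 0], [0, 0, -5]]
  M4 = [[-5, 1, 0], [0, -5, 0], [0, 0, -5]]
2 classes: {M1, M2}, {M3, M4}

Characteristic polynomials: χ_{M1} = (x + 5)^3, χ_{M2} = (x + 5)^3, χ_{M3} = (x + 5)^3, χ_{M4} = (x + 5)^3.

{M1, M2}: invariant factors (x + 5)^3.

{M3, M4}: invariant factors x + 5, (x + 5)^2.

Matrices are similar if and only if their invariant-factor lists agree; the partition into similarity classes is {M1, M2}, {M3, M4}.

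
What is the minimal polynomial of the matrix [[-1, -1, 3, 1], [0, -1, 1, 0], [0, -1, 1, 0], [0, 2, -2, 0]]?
m_A(x) = x^2(x + 1)

The characteristic polynomial factors as x^3(x + 1). The minimal polynomial is ∏(x - λ)^{k_λ} where k_λ is the size of the largest Jordan block at λ.

For λ = -1: rank(A + I) = 3, and the largest Jordan block has size 1 (the smallest k with rank((A + I)^k) = rank((A + I)^(k+1))).
For λ = 0: rank(A) = 2, and the largest Jordan block has size 2 (the smallest k with rank(A^k) = rank(A^(k+1))).

So m_A(x) = x^2(x + 1).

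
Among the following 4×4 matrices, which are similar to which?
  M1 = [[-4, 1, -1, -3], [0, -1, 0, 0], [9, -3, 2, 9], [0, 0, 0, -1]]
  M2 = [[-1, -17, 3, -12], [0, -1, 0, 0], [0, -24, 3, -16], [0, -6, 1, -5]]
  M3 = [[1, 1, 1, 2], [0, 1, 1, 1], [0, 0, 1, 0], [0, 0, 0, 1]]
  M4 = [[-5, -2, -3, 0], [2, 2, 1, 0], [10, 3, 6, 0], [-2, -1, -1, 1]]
Characteristic polynomials: χ_{M1} = (x + 1)^4, χ_{M2} = (x + 1)^4, χ_{M3} = (x - 1)^4, χ_{M4} = (x - 1)^4.

{M1}: invariant factors x + 1, x + 1, (x + 1)^2.

{M2}: invariant factors (x + 1)^2, (x + 1)^2.

{M3, M4}: invariant factors x - 1, (x - 1)^3.

Matrices are similar if and only if their invariant-factor lists agree; the partition into similarity classes is {M1}, {M2}, {M3, M4}.

3 classes: {M1}, {M2}, {M3, M4}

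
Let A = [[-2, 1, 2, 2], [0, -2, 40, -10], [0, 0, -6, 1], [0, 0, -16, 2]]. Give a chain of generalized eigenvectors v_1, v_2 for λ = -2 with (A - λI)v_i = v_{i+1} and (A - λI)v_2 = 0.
v_1 = [[0, 1, 0, 0]]^T, v_2 = [[1, 0, 0, 0]]^T

We seek v_1 ∈ ker((A + 2I)^2) \ ker(A + 2I), then set v_{i+1} = (A + 2I) v_i.

One such chain is v_1 = [[0, 1, 0, 0]]^T, v_2 = [[1, 0, 0, 0]]^T. Check: (A + 2I) v_2 = [[0, 0, 0, 0]]^T = 0.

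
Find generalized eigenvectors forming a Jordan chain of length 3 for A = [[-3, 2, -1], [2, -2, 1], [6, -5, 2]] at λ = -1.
v_1 = [[0, 1, 2]]^T, v_2 = [[0, 1, 1]]^T, v_3 = [[1, 0, -2]]^T

We seek v_1 ∈ ker((A + I)^3) \ ker((A + I)^2), then set v_{i+1} = (A + I) v_i.

One such chain is v_1 = [[0, 1, 2]]^T, v_2 = [[0, 1, 1]]^T, v_3 = [[1, 0, -2]]^T. Check: (A + I) v_3 = [[0, 0, 0]]^T = 0.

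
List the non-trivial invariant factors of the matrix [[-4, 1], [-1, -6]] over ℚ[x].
(x + 5)^2

The Jordan structure of A has elementary divisors (x + 5)^2. Arranging the block sizes at each eigenvalue in decreasing order and taking row products gives the invariant factors.

Invariant factors (smallest first, each dividing the next): (x + 5)^2.

Check: the last factor (x + 5)^2 is the minimal polynomial, and the product (x + 5)^2 is the characteristic polynomial.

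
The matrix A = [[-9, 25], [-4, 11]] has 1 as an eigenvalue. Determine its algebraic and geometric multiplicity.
algebraic multiplicity 2, geometric multiplicity 1

The characteristic polynomial is (x - 1)^2, so the factor x - 1 appears with exponent 2: the algebraic multiplicity is 2.

rank(A - I) = 1, so the eigenspace has dimension 2 - 1 = 1: the geometric multiplicity is 1.

Since 1 < 2, A is not diagonalizable.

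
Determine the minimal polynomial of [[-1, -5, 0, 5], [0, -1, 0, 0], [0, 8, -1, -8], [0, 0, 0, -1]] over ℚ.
The characteristic polynomial factors as (x + 1)^4. The minimal polynomial is ∏(x - λ)^{k_λ} where k_λ is the size of the largest Jordan block at λ.

For λ = -1: rank(A + I) = 1, and the largest Jordan block has size 2 (the smallest k with rank((A + I)^k) = rank((A + I)^(k+1))).

So m_A(x) = (x + 1)^2.

m_A(x) = (x + 1)^2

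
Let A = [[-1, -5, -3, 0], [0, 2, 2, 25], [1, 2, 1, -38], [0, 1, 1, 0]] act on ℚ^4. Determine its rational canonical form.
The invariant factors of A (the non-unit diagonal entries of the Smith normal form of xI - A over ℚ[x]) are (x^2 - x + 5)^2, each dividing the next. The characteristic polynomial is their product, (x^2 - x + 5)^2.

The rational canonical form is the block-diagonal matrix of companion matrices C(f_i):
R = [[0, 0, 0, -25], [1, 0, 0, 10], [0, 1, 0, -11], [0, 0, 1, 2]].

Note the characteristic polynomial does not split into linear factors over ℚ, so A has no Jordan form over ℚ; the rational canonical form exists over any field.

R = [[0, 0, 0, -25], [1, 0, 0, 10], [0, 1, 0, -11], [0, 0, 1, 2]]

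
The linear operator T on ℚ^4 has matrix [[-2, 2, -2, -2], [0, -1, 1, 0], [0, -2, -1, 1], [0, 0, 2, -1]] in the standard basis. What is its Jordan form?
The characteristic polynomial is det(xI - A) = (x + 1)^3(x + 2), so the eigenvalues are -2 (algebraic multiplicity 1), -1 (algebraic multiplicity 3).

For λ = -2: algebraic multiplicity 1 gives one 1×1 block.

For λ = -1: rank(A + I) = 3, rank((A + I)^2) = 2, rank((A + I)^3) = 1. The eigenspace has dimension 4 - 3 = 1, so there is 1 Jordan block; the rank sequence gives block sizes [3].

Assembling the blocks gives the Jordan form J above.

J = [[-2, 0, 0, 0], [0, -1, 1, 0], [0, 0, -1, 1], [0, 0, 0, -1]]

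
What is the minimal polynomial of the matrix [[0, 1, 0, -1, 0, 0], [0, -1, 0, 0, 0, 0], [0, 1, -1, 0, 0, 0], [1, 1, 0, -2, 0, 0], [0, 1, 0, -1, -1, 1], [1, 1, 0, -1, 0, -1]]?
m_A(x) = (x + 1)^2

The characteristic polynomial factors as (x + 1)^6. The minimal polynomial is ∏(x - λ)^{k_λ} where k_λ is the size of the largest Jordan block at λ.

For λ = -1: rank(A + I) = 3, and the largest Jordan block has size 2 (the smallest k with rank((A + I)^k) = rank((A + I)^(k+1))).

So m_A(x) = (x + 1)^2.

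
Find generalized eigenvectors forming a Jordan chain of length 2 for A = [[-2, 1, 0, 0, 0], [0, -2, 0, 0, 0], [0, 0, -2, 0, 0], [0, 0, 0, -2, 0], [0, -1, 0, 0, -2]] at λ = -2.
We seek v_1 ∈ ker((A + 2I)^2) \ ker(A + 2I), then set v_{i+1} = (A + 2I) v_i.

One such chain is v_1 = [[0, 1, 0, 0, -1]]^T, v_2 = [[1, 0, 0, 0, -1]]^T. Check: (A + 2I) v_2 = [[0, 0, 0, 0, 0]]^T = 0.

v_1 = [[0, 1, 0, 0, -1]]^T, v_2 = [[1, 0, 0, 0, -1]]^T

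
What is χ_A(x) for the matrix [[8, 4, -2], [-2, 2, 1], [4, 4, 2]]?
χ_A(x) = (x - 4)^3

xI - A = [[x - 8, -4, 2], [2, x - 2, -1], [-4, -4, x - 2]].

Expanding det(xI - A) along the first row:
det(xI - A) = + (x - 8)·det([[x - 2, -1], [-4, x - 2]]) - (-4)·det([[2, -1], [-4, x - 2]]) + (2)·det([[2, x - 2], [-4, -4]]).

Evaluating gives χ_A(x) = x^3 - 12x^2 + 48x - 64 = (x - 4)^3.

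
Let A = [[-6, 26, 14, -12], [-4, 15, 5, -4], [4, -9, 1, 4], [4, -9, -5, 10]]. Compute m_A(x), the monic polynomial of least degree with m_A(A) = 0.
The characteristic polynomial factors as (x - 6)^3(x - 2). The minimal polynomial is ∏(x - λ)^{k_λ} where k_λ is the size of the largest Jordan block at λ.

For λ = 2: rank(A - 2I) = 3, and the largest Jordan block has size 1 (the smallest k with rank((A - 2I)^k) = rank((A - 2I)^(k+1))).
For λ = 6: rank(A - 6I) = 2, and the largest Jordan block has size 2 (the smallest k with rank((A - 6I)^k) = rank((A - 6I)^(k+1))).

So m_A(x) = (x - 6)^2(x - 2).

m_A(x) = (x - 6)^2(x - 2)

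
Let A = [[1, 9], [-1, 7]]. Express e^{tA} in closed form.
A has Jordan form J = [[4, 1], [0, 4]] with A = PJP^{-1}, so e^{tA} = P e^{tJ} P^{-1}.

For a Jordan block J_k(λ), e^{tJ_k(λ)} = e^{λt} · (I + tN + t^2 N^2/2! + ... + t^{k-1} N^{k-1}/(k-1)!) where N is the nilpotent superdiagonal part.

Assembling the blocks and conjugating back gives the entries of e^{tA} as shown above.

e^{tA} = [[(1 - 3*t)*e^{4*t}, 9*t*e^{4*t}], [-t*e^{4*t}, (3*t + 1)*e^{4*t}]]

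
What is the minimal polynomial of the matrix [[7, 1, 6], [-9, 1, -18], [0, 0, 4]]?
The characteristic polynomial factors as (x - 4)^3. The minimal polynomial is ∏(x - λ)^{k_λ} where k_λ is the size of the largest Jordan block at λ.

For λ = 4: rank(A - 4I) = 1, and the largest Jordan block has size 2 (the smallest k with rank((A - 4I)^k) = rank((A - 4I)^(k+1))).

So m_A(x) = (x - 4)^2.

m_A(x) = (x - 4)^2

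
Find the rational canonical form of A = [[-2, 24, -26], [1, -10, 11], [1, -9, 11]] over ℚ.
R = [[0, 0, -4], [1, 0, 11], [0, 1, -1]]

The invariant factors of A (the non-unit diagonal entries of the Smith normal form of xI - A over ℚ[x]) are (x + 4)(x^2 - 3x + 1), each dividing the next. The characteristic polynomial is their product, (x + 4)(x^2 - 3x + 1).

The rational canonical form is the block-diagonal matrix of companion matrices C(f_i):
R = [[0, 0, -4], [1, 0, 11], [0, 1, -1]].

Note the characteristic polynomial does not split into linear factors over ℚ, so A has no Jordan form over ℚ; the rational canonical form exists over any field.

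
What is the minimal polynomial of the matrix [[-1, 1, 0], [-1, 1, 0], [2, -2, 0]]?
m_A(x) = x^2

The characteristic polynomial factors as x^3. The minimal polynomial is ∏(x - λ)^{k_λ} where k_λ is the size of the largest Jordan block at λ.

For λ = 0: rank(A) = 1, and the largest Jordan block has size 2 (the smallest k with rank(A^k) = rank(A^(k+1))).

So m_A(x) = x^2.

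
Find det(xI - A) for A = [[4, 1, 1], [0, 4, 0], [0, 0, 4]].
xI - A = [[x - 4, -1, -1], [0, x - 4, 0], [0, 0, x - 4]].

Expanding det(xI - A) along the first row:
det(xI - A) = + (x - 4)·det([[x - 4, 0], [0, x - 4]]) - (-1)·det([[0, 0], [0, x - 4]]) + (-1)·det([[0, x - 4], [0, 0]]).

Evaluating gives χ_A(x) = x^3 - 12x^2 + 48x - 64 = (x - 4)^3.

χ_A(x) = (x - 4)^3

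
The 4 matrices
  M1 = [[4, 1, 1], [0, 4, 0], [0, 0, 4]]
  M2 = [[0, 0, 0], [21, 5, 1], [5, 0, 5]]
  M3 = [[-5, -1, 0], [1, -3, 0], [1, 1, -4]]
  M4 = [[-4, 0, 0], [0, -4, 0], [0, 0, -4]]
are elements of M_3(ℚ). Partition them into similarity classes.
Characteristic polynomials: χ_{M1} = (x - 4)^3, χ_{M2} = x(x - 5)^2, χ_{M3} = (x + 4)^3, χ_{M4} = (x + 4)^3.

{M1}: invariant factors x - 4, (x - 4)^2.

{M2}: invariant factors x(x - 5)^2.

{M3}: invariant factors x + 4, (x + 4)^2.

{M4}: invariant factors x + 4, x + 4, x + 4.

Matrices are similar if and only if their invariant-factor lists agree; the partition into similarity classes is {M1}, {M2}, {M3}, {M4}.

4 classes: {M1}, {M2}, {M3}, {M4}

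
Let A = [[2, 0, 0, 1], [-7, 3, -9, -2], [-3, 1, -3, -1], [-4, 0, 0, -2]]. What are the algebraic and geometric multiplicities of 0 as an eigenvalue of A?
The characteristic polynomial is x^4, so the factor x appears with exponent 4: the algebraic multiplicity is 4.

rank(A) = 2, so the eigenspace has dimension 4 - 2 = 2: the geometric multiplicity is 2.

Since 2 < 4, A is not diagonalizable.

algebraic multiplicity 4, geometric multiplicity 2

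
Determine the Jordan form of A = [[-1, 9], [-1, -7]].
J = [[-4, 1], [0, -4]]

The characteristic polynomial is det(xI - A) = (x + 4)^2, so the eigenvalues are -4 (algebraic multiplicity 2).

For λ = -4: rank(A + 4I) = 1, rank((A + 4I)^2) = 0. The eigenspace has dimension 2 - 1 = 1, so there is 1 Jordan block; the rank sequence gives block sizes [2].

Assembling the blocks gives the Jordan form J above.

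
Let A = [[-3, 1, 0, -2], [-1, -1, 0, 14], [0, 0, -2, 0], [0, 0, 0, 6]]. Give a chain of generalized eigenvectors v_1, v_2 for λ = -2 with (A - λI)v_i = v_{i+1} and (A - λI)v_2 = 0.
v_1 = [[0, 1, 0, 0]]^T, v_2 = [[1, 1, 0, 0]]^T

We seek v_1 ∈ ker((A + 2I)^2) \ ker(A + 2I), then set v_{i+1} = (A + 2I) v_i.

One such chain is v_1 = [[0, 1, 0, 0]]^T, v_2 = [[1, 1, 0, 0]]^T. Check: (A + 2I) v_2 = [[0, 0, 0, 0]]^T = 0.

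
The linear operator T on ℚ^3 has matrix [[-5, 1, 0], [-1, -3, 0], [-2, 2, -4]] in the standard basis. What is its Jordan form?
The characteristic polynomial is det(xI - A) = (x + 4)^3, so the eigenvalues are -4 (algebraic multiplicity 3).

For λ = -4: rank(A + 4I) = 1, rank((A + 4I)^2) = 0. The eigenspace has dimension 3 - 1 = 2, so there are 2 Jordan blocks; the rank sequence gives block sizes [2, 1].

Assembling the blocks gives the Jordan form J above.

J = [[-4, 1, 0], [0, -4, 0], [0, 0, -4]]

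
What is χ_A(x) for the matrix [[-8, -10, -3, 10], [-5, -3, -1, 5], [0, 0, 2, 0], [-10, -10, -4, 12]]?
χ_A(x) = (x - 2)^3(x + 3)

xI - A = [[x + 8, 10, 3, -10], [5, x + 3, 1, -5], [0, 0, x - 2, 0], [10, 10, 4, x - 12]].

Expanding det(xI - A) along the first row:
det(xI - A) = + (x + 8)·det([[x + 3, 1, -5], [0, x - 2, 0], [10, 4, x - 12]]) - (10)·det([[5, 1, -5], [0, x - 2, 0], [10, 4, x - 12]]) + (3)·det([[5, x + 3, -5], [0, 0, 0], [10, 10, x - 12]]) - (-10)·det([[5, x + 3, 1], [0, 0, x - 2], [10, 10, 4]]).

Evaluating gives χ_A(x) = x^4 - 3x^3 - 6x^2 + 28x - 24 = (x - 2)^3(x + 3).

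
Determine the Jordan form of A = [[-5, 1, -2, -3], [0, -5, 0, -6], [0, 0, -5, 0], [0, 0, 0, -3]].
J = [[-5, 1, 0, 0], [0, -5, 0, 0], [0, 0, -5, 0], [0, 0, 0, -3]]

The characteristic polynomial is det(xI - A) = (x + 3)(x + 5)^3, so the eigenvalues are -5 (algebraic multiplicity 3), -3 (algebraic multiplicity 1).

For λ = -5: rank(A + 5I) = 2, rank((A + 5I)^2) = 1. The eigenspace has dimension 4 - 2 = 2, so there are 2 Jordan blocks; the rank sequence gives block sizes [2, 1].

For λ = -3: algebraic multiplicity 1 gives one 1×1 block.

Assembling the blocks gives the Jordan form J above.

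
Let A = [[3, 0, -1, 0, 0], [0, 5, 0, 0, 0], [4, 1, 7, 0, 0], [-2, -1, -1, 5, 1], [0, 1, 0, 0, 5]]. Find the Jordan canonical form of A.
The characteristic polynomial is det(xI - A) = (x - 5)^5, so the eigenvalues are 5 (algebraic multiplicity 5).

For λ = 5: rank(A - 5I) = 3, rank((A - 5I)^2) = 1, rank((A - 5I)^3) = 0. The eigenspace has dimension 5 - 3 = 2, so there are 2 Jordan blocks; the rank sequence gives block sizes [3, 2].

Assembling the blocks gives the Jordan form J above.

J = [[5, 1, 0, 0, 0], [0, 5, 1, 0, 0], [0, 0, 5, 0, 0], [0, 0, 0, 5, 1], [0, 0, 0, 0, 5]]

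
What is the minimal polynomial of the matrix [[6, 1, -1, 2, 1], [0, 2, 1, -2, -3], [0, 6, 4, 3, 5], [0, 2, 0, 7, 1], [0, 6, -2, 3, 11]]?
m_A(x) = (x - 6)^3

The characteristic polynomial factors as (x - 6)^5. The minimal polynomial is ∏(x - λ)^{k_λ} where k_λ is the size of the largest Jordan block at λ.

For λ = 6: rank(A - 6I) = 3, and the largest Jordan block has size 3 (the smallest k with rank((A - 6I)^k) = rank((A - 6I)^(k+1))).

So m_A(x) = (x - 6)^3.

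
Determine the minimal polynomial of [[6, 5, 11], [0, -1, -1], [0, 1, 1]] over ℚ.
m_A(x) = x^2(x - 6)

The characteristic polynomial factors as x^2(x - 6). The minimal polynomial is ∏(x - λ)^{k_λ} where k_λ is the size of the largest Jordan block at λ.

For λ = 0: rank(A) = 2, and the largest Jordan block has size 2 (the smallest k with rank(A^k) = rank(A^(k+1))).
For λ = 6: rank(A - 6I) = 2, and the largest Jordan block has size 1 (the smallest k with rank((A - 6I)^k) = rank((A - 6I)^(k+1))).

So m_A(x) = x^2(x - 6).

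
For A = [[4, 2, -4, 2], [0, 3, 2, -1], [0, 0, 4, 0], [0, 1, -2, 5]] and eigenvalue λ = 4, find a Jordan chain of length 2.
We seek v_1 ∈ ker((A - 4I)^2) \ ker(A - 4I), then set v_{i+1} = (A - 4I) v_i.

One such chain is v_1 = [[-1, 1, 0, 0]]^T, v_2 = [[2, -1, 0, 1]]^T. Check: (A - 4I) v_2 = [[0, 0, 0, 0]]^T = 0.

v_1 = [[-1, 1, 0, 0]]^T, v_2 = [[2, -1, 0, 1]]^T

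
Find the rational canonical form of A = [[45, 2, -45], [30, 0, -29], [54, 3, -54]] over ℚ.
The invariant factors of A (the non-unit diagonal entries of the Smith normal form of xI - A over ℚ[x]) are (x + 3)^3, each dividing the next. The characteristic polynomial is their product, (x + 3)^3.

The rational canonical form is the block-diagonal matrix of companion matrices C(f_i):
R = [[0, 0, -27], [1, 0, -27], [0, 1, -9]].

R = [[0, 0, -27], [1, 0, -27], [0, 1, -9]]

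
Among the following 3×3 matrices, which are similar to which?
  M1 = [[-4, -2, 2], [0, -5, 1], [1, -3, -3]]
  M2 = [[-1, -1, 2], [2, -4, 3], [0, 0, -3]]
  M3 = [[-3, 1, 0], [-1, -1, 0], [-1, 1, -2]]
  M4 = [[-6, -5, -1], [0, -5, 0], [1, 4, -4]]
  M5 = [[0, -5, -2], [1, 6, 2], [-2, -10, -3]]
Characteristic polynomials: χ_{M1} = (x + 4)^3, χ_{M2} = (x + 2)(x + 3)^2, χ_{M3} = (x + 2)^3, χ_{M4} = (x + 5)^3, χ_{M5} = (x - 1)^3.

{M1}: invariant factors (x + 4)^3.

{M2}: invariant factors (x + 2)(x + 3)^2.

{M3}: invariant factors x + 2, (x + 2)^2.

{M4}: invariant factors (x + 5)^3.

{M5}: invariant factors x - 1, (x - 1)^2.

Matrices are similar if and only if their invariant-factor lists agree; the partition into similarity classes is {M1}, {M2}, {M3}, {M4}, {M5}.

5 classes: {M1}, {M2}, {M3}, {M4}, {M5}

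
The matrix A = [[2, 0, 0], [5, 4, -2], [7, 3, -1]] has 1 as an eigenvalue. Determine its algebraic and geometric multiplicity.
algebraic multiplicity 1, geometric multiplicity 1

The characteristic polynomial is (x - 2)^2(x - 1), so the factor x - 1 appears with exponent 1: the algebraic multiplicity is 1.

rank(A - I) = 2, so the eigenspace has dimension 3 - 2 = 1: the geometric multiplicity is 1.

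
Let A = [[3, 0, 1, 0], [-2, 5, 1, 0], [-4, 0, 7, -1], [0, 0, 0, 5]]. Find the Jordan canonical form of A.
J = [[5, 1, 0, 0], [0, 5, 1, 0], [0, 0, 5, 0], [0, 0, 0, 5]]

The characteristic polynomial is det(xI - A) = (x - 5)^4, so the eigenvalues are 5 (algebraic multiplicity 4).

For λ = 5: rank(A - 5I) = 2, rank((A - 5I)^2) = 1, rank((A - 5I)^3) = 0. The eigenspace has dimension 4 - 2 = 2, so there are 2 Jordan blocks; the rank sequence gives block sizes [3, 1].

Assembling the blocks gives the Jordan form J above.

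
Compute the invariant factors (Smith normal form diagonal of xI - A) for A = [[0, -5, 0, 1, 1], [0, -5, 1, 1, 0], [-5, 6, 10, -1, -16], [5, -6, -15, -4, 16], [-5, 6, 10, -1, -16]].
x^2(x + 5)^3

The Jordan structure of A has elementary divisors (x + 5)^3, x^2. Arranging the block sizes at each eigenvalue in decreasing order and taking row products gives the invariant factors.

Invariant factors (smallest first, each dividing the next): x^2(x + 5)^3.

Check: the last factor x^2(x + 5)^3 is the minimal polynomial, and the product x^2(x + 5)^3 is the characteristic polynomial.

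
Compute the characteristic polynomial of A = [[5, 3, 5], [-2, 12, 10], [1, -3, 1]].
xI - A = [[x - 5, -3, -5], [2, x - 12, -10], [-1, 3, x - 1]].

Expanding det(xI - A) along the first row:
det(xI - A) = + (x - 5)·det([[x - 12, -10], [3, x - 1]]) - (-3)·det([[2, -10], [-1, x - 1]]) + (-5)·det([[2, x - 12], [-1, 3]]).

Evaluating gives χ_A(x) = x^3 - 18x^2 + 108x - 216 = (x - 6)^3.

χ_A(x) = (x - 6)^3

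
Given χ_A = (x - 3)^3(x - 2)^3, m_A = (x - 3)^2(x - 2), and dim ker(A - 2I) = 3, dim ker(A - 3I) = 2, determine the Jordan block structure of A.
Jordan blocks: (2, 1), (2, 1), (2, 1), (3, 2), (3, 1)

λ = 2: algebraic multiplicity 3 (exponent in χ_A), largest block size 1 (exponent in m_A), 3 blocks (geometric multiplicity). These force block sizes [1, 1, 1].
λ = 3: algebraic multiplicity 3 (exponent in χ_A), largest block size 2 (exponent in m_A), 2 blocks (geometric multiplicity). These force block sizes [2, 1].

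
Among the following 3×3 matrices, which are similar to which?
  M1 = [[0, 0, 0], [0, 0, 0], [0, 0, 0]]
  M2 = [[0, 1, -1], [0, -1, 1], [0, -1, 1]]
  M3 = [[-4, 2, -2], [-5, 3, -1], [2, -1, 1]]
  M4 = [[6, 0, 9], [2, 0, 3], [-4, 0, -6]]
Characteristic polynomials: χ_{M1} = x^3, χ_{M2} = x^3, χ_{M3} = x^3, χ_{M4} = x^3.

{M1}: invariant factors x, x, x.

{M2, M4}: invariant factors x, x^2.

{M3}: invariant factors x^3.

Matrices are similar if and only if their invariant-factor lists agree; the partition into similarity classes is {M1}, {M2, M4}, {M3}.

3 classes: {M1}, {M2, M4}, {M3}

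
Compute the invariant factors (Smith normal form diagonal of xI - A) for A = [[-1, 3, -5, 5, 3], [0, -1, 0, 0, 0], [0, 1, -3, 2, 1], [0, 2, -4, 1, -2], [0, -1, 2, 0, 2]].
x + 1, x(x - 1)(x + 1)^2

The Jordan structure of A has elementary divisors (x + 1)^2, (x + 1), x, (x - 1). Arranging the block sizes at each eigenvalue in decreasing order and taking row products gives the invariant factors.

Invariant factors (smallest first, each dividing the next): x + 1, x(x - 1)(x + 1)^2.

Check: the last factor x(x - 1)(x + 1)^2 is the minimal polynomial, and the product x(x - 1)(x + 1)^3 is the characteristic polynomial.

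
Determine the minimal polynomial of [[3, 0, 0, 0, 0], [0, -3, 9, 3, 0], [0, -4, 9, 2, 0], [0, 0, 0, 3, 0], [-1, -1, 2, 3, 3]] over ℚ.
The characteristic polynomial factors as (x - 3)^5. The minimal polynomial is ∏(x - λ)^{k_λ} where k_λ is the size of the largest Jordan block at λ.

For λ = 3: rank(A - 3I) = 2, and the largest Jordan block has size 3 (the smallest k with rank((A - 3I)^k) = rank((A - 3I)^(k+1))).

So m_A(x) = (x - 3)^3.

m_A(x) = (x - 3)^3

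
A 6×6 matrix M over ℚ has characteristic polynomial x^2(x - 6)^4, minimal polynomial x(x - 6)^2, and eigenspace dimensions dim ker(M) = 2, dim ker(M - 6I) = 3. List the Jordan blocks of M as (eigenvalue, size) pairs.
λ = 0: algebraic multiplicity 2 (exponent in χ_M), largest block size 1 (exponent in m_M), 2 blocks (geometric multiplicity). These force block sizes [1, 1].
λ = 6: algebraic multiplicity 4 (exponent in χ_M), largest block size 2 (exponent in m_M), 3 blocks (geometric multiplicity). These force block sizes [2, 1, 1].

Jordan blocks: (0, 1), (0, 1), (6, 2), (6, 1), (6, 1)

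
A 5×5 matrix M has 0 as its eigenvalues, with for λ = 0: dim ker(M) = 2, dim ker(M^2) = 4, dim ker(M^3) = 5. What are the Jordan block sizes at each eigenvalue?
λ = 0: successive nullity increments [2, 2, 1] count blocks of size ≥ k; block sizes are [3, 2].

Jordan blocks: (0, 3), (0, 2)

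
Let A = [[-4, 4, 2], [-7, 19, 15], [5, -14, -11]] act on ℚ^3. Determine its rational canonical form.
R = [[0, 0, -6], [1, 0, 13], [0, 1, 4]]

The invariant factors of A (the non-unit diagonal entries of the Smith normal form of xI - A over ℚ[x]) are (x - 6)(x^2 + 2x - 1), each dividing the next. The characteristic polynomial is their product, (x - 6)(x^2 + 2x - 1).

The rational canonical form is the block-diagonal matrix of companion matrices C(f_i):
R = [[0, 0, -6], [1, 0, 13], [0, 1, 4]].

Note the characteristic polynomial does not split into linear factors over ℚ, so A has no Jordan form over ℚ; the rational canonical form exists over any field.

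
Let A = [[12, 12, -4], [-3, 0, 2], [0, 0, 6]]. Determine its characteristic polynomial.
χ_A(x) = (x - 6)^3

xI - A = [[x - 12, -12, 4], [3, x, -2], [0, 0, x - 6]].

Expanding det(xI - A) along the first row:
det(xI - A) = + (x - 12)·det([[x, -2], [0, x - 6]]) - (-12)·det([[3, -2], [0, x - 6]]) + (4)·det([[3, x], [0, 0]]).

Evaluating gives χ_A(x) = x^3 - 18x^2 + 108x - 216 = (x - 6)^3.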